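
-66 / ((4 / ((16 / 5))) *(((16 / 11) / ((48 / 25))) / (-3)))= 26136 / 125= 209.09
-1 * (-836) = 836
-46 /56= -23 /28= -0.82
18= 18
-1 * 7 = -7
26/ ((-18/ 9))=-13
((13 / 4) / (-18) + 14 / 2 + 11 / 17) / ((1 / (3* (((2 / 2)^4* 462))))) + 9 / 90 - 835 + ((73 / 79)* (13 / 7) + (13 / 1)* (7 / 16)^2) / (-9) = 1030275684247 / 108299520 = 9513.21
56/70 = 4/5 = 0.80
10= 10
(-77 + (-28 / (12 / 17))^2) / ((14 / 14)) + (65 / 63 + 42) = 32329 / 21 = 1539.48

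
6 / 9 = 2 / 3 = 0.67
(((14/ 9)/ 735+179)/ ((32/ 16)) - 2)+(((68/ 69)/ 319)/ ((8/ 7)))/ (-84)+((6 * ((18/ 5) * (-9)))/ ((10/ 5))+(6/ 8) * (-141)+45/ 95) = -121170926417/ 1053886680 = -114.98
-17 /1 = -17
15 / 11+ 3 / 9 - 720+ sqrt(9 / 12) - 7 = -23935 / 33+ sqrt(3) / 2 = -724.44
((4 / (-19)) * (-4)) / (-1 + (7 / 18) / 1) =-288 / 209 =-1.38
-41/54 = -0.76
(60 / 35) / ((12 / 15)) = 2.14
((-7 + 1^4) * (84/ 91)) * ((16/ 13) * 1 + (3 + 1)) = -28.97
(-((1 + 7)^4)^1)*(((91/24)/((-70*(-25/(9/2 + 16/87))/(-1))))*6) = 542464/2175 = 249.41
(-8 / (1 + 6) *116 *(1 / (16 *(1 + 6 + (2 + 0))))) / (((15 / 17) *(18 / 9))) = -493 / 945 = -0.52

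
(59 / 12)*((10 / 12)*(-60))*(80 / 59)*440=-440000 / 3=-146666.67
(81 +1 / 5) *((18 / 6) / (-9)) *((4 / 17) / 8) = -203 / 255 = -0.80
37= 37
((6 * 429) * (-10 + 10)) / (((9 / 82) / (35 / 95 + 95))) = 0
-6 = -6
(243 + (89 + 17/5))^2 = 2812329/25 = 112493.16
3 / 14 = 0.21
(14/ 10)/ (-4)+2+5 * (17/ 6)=949/ 60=15.82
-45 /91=-0.49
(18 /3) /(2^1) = 3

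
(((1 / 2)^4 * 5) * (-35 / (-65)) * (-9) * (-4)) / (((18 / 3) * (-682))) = -0.00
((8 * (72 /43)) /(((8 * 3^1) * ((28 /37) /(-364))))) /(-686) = 5772 /14749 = 0.39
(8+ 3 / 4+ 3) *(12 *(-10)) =-1410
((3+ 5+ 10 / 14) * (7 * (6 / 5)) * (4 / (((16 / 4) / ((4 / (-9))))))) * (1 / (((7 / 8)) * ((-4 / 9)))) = 2928 / 35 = 83.66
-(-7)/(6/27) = 63/2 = 31.50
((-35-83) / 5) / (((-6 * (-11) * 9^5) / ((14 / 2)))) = -413 / 9743085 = -0.00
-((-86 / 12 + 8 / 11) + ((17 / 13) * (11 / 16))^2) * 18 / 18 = 8039623 / 1427712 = 5.63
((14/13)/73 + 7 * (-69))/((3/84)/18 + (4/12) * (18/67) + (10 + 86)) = -15477664104/3079333231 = -5.03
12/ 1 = 12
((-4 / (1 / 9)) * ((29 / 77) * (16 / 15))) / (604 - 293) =-5568 / 119735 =-0.05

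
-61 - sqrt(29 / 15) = -61 - sqrt(435) / 15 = -62.39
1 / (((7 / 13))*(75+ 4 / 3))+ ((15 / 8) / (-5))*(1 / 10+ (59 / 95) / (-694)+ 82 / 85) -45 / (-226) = -28501859685 / 162417922072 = -0.18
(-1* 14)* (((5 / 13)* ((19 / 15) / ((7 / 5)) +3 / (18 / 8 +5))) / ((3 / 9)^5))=-650430 / 377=-1725.28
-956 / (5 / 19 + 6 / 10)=-45410 / 41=-1107.56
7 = 7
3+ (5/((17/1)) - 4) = -12/17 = -0.71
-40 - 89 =-129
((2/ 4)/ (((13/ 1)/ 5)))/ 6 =5/ 156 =0.03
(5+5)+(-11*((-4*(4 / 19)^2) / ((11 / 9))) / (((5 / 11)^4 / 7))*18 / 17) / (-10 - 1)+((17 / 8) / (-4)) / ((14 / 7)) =-3792719609 / 245480000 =-15.45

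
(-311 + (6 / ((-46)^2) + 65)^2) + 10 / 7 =30682416915 / 7835548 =3915.80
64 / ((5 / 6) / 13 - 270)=-4992 / 21055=-0.24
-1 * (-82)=82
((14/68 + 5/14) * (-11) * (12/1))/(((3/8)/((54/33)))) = -38592/119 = -324.30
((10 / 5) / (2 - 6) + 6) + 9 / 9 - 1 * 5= 3 / 2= 1.50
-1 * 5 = -5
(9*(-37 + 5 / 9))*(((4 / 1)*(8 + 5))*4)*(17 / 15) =-1159808 / 15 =-77320.53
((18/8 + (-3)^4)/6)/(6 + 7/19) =2109/968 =2.18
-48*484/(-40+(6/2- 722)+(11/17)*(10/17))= 610368/19931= 30.62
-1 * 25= -25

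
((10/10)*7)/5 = 7/5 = 1.40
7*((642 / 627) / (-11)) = -1498 / 2299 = -0.65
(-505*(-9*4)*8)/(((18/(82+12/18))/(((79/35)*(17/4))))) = 134557856/21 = 6407516.95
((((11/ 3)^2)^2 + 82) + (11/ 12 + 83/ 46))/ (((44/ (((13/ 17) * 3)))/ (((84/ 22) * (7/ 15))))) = 1260185381/ 51095880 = 24.66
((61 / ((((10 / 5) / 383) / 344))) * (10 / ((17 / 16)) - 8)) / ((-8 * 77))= -12055308 / 1309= -9209.56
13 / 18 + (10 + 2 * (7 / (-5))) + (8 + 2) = 1613 / 90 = 17.92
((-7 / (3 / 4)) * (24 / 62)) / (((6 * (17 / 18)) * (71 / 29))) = -9744 / 37417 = -0.26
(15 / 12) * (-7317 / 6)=-12195 / 8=-1524.38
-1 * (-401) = 401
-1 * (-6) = 6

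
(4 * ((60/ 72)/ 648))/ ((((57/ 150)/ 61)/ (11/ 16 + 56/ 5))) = 483425/ 49248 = 9.82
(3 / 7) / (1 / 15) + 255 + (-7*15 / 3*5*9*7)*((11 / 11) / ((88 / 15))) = -996585 / 616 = -1617.83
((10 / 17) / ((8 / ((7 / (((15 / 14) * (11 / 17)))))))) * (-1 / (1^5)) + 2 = 83 / 66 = 1.26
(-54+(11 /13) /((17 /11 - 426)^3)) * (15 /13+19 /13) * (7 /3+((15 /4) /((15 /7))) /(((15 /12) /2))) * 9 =-80168100014409198 /12286559573015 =-6524.86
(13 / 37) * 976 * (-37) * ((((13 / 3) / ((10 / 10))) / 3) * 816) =-44864768 / 3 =-14954922.67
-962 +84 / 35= -4798 / 5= -959.60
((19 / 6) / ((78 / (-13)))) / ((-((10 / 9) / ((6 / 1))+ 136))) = 57 / 14708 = 0.00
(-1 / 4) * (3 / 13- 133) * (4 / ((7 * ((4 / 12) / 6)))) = 31068 / 91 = 341.41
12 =12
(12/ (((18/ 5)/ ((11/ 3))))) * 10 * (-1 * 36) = -4400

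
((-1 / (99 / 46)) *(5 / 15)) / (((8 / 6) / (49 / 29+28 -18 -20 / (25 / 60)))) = 2691 / 638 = 4.22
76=76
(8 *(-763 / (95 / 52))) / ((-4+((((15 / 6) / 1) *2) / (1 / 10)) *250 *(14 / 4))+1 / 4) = -1269632 / 16623575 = -0.08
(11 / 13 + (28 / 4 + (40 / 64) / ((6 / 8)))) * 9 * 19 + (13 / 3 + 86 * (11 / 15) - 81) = 191177 / 130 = 1470.59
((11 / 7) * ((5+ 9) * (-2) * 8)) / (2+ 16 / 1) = -176 / 9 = -19.56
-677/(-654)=677/654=1.04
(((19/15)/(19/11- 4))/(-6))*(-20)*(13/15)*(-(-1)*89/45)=-483626/151875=-3.18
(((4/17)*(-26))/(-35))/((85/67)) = 6968/50575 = 0.14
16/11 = 1.45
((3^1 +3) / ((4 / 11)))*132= 2178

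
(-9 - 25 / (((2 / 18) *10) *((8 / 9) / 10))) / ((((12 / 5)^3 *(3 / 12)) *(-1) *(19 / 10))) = 39.92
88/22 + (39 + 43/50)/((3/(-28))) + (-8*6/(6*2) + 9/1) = -27227/75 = -363.03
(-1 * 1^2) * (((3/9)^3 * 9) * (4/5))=-4/15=-0.27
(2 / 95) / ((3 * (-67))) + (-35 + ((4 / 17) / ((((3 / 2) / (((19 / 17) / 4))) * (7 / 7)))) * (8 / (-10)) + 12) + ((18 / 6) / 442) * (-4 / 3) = -1653190237 / 71739915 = -23.04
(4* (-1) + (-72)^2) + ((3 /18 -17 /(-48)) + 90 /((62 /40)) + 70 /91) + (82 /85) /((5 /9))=43088057747 /8221200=5241.09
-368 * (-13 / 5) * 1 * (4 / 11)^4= 1224704 / 73205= 16.73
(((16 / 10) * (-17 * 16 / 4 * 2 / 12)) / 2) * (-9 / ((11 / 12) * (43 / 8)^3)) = 2506752 / 4372885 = 0.57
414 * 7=2898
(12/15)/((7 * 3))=4/105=0.04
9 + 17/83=764/83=9.20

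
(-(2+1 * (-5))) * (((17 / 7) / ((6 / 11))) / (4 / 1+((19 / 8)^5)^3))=3289738790305792 / 106268874371542075389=0.00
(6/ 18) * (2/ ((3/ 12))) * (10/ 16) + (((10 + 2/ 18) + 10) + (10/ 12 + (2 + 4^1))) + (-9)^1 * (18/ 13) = 3779/ 234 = 16.15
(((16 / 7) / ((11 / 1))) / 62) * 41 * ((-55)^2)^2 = 272855000 / 217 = 1257396.31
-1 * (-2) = 2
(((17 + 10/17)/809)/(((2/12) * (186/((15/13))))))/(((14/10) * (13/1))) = 0.00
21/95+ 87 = 87.22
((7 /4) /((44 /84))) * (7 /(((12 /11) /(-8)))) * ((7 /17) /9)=-2401 /306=-7.85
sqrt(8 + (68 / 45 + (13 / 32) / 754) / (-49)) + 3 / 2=3 / 2 + sqrt(4728970115) / 24360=4.32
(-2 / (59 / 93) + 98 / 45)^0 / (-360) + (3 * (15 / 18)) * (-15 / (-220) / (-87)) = -68 / 14355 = -0.00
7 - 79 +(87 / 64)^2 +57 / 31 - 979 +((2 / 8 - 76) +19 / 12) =-427203155 / 380928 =-1121.48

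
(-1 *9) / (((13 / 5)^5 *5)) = -5625 / 371293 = -0.02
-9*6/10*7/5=-189/25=-7.56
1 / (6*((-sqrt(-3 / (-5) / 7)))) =-sqrt(105) / 18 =-0.57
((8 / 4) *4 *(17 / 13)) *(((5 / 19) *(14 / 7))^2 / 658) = 6800 / 1543997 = 0.00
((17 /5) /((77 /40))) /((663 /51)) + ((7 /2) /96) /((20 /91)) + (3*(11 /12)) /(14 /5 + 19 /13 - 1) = 233245081 /203723520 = 1.14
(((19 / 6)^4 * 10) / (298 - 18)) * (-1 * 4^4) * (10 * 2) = -10425680 / 567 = -18387.44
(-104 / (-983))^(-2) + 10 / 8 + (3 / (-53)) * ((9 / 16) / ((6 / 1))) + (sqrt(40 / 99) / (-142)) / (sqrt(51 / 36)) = 51926835 / 573248 - 2 * sqrt(5610) / 39831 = 90.58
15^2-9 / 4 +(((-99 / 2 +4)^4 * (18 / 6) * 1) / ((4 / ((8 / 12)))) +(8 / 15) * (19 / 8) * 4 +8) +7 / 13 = 13373592251 / 6240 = 2143203.89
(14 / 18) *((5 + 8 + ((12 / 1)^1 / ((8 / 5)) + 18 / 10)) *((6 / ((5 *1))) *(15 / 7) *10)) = 446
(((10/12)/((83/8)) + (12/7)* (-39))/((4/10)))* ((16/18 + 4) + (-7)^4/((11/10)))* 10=-630187025200/172557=-3652051.35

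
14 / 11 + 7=91 / 11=8.27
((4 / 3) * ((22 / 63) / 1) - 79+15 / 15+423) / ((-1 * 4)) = -86.37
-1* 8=-8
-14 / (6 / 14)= -98 / 3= -32.67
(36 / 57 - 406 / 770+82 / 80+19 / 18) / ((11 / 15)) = 164389 / 55176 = 2.98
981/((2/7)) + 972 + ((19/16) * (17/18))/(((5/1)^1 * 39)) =247413203/56160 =4405.51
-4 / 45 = -0.09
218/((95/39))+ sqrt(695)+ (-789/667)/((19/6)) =sqrt(695)+ 5647164/63365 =115.48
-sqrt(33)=-5.74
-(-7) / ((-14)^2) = 1 / 28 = 0.04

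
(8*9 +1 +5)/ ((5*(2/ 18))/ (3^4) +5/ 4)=227448/ 3665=62.06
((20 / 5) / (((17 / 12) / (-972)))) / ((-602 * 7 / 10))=233280 / 35819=6.51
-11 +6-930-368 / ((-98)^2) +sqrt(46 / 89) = -934.32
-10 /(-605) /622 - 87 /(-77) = 297634 /263417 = 1.13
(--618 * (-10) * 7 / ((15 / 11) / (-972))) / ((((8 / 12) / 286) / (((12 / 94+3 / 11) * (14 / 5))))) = 3485115650016 / 235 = 14830279361.77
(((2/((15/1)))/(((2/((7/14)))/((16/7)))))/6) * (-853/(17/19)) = -12.11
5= 5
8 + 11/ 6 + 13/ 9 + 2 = 239/ 18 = 13.28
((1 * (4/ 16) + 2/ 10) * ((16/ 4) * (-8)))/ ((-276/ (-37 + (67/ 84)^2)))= -256583/ 135240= -1.90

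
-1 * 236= -236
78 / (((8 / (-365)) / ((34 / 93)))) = -80665 / 62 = -1301.05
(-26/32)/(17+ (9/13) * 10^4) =-169/1443536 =-0.00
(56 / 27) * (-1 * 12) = -224 / 9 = -24.89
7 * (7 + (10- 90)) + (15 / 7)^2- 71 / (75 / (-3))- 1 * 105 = -745496 / 1225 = -608.57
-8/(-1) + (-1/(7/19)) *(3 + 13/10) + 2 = -1.67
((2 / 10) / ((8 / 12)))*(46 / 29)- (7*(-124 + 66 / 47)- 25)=6022048 / 6815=883.65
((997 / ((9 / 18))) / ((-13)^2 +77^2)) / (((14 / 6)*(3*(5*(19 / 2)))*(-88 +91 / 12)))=-23928 / 1956619525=-0.00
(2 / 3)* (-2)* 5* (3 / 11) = -20 / 11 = -1.82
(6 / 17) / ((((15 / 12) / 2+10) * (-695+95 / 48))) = -2304 / 48067925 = -0.00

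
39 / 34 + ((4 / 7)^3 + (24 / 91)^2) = 2765545 / 1970878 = 1.40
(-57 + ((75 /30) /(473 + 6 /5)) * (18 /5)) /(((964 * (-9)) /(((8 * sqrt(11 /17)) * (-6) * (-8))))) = 2.03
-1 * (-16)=16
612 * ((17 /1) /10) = 5202 /5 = 1040.40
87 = 87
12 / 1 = 12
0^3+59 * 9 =531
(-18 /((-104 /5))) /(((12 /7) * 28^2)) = 15 /23296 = 0.00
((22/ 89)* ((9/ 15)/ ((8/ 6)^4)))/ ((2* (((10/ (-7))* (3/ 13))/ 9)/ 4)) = -729729/ 284800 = -2.56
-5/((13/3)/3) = -45/13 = -3.46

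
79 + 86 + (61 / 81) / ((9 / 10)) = 120895 / 729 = 165.84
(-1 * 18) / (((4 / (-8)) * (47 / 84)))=64.34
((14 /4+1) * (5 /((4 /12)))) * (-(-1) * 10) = 675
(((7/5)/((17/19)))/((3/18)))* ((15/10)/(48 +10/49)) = 58653/200770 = 0.29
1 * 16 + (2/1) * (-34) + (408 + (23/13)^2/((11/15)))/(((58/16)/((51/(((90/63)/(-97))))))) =-106173648872/269555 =-393884.92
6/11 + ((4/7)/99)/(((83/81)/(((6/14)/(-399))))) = 3245430/5950021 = 0.55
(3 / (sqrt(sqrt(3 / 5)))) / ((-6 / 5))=-5 * 3^(3 / 4) * 5^(1 / 4) / 6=-2.84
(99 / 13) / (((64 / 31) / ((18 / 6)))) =9207 / 832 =11.07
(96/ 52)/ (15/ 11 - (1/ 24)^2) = 152064/ 112177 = 1.36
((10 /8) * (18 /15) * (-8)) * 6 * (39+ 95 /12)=-3378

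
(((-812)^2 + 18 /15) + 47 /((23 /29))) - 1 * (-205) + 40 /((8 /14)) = 75863138 /115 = 659679.46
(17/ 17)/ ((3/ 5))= 5/ 3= 1.67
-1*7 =-7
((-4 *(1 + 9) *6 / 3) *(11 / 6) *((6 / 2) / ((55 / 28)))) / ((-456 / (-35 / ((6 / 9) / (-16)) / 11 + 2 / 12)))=70714 / 1881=37.59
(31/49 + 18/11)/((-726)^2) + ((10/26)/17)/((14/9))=913429453/62784766044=0.01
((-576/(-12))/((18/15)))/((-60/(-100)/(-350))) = -70000/3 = -23333.33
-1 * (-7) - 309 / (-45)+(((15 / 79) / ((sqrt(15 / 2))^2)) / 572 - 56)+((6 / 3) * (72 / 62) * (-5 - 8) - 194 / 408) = -8668600819 / 119070380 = -72.80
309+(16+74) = 399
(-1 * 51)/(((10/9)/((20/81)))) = -34/3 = -11.33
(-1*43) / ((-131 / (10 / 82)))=215 / 5371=0.04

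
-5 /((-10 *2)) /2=1 /8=0.12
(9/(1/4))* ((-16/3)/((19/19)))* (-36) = 6912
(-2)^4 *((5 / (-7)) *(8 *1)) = -640 / 7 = -91.43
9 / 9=1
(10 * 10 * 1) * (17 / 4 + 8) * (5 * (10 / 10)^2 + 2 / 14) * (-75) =-472500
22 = 22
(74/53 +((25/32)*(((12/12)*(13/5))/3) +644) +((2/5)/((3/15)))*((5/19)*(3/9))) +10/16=62534579/96672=646.87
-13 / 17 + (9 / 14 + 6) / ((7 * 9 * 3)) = -10939 / 14994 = -0.73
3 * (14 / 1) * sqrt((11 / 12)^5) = 33.79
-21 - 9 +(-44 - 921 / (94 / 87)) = -87083 / 94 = -926.41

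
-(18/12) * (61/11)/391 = -183/8602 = -0.02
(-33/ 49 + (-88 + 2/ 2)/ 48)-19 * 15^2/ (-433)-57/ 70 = 11156279/ 1697360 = 6.57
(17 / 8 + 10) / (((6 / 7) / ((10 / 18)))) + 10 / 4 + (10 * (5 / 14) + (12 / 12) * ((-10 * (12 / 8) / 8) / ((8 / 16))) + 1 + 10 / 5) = 39857 / 3024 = 13.18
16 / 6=8 / 3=2.67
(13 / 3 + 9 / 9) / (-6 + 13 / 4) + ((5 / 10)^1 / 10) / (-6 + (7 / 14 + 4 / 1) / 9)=-643 / 330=-1.95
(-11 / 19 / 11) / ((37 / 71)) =-71 / 703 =-0.10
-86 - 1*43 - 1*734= -863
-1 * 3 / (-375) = 1 / 125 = 0.01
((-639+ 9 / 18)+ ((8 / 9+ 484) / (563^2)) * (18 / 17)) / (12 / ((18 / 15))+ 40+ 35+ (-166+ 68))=49.12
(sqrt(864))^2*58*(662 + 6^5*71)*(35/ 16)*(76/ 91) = 657870461280/ 13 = 50605420098.46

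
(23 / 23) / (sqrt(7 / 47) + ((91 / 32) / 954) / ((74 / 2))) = 2.59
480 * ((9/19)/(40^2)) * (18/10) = 243/950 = 0.26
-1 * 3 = -3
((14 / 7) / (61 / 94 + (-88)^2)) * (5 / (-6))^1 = -470 / 2183991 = -0.00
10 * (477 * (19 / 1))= 90630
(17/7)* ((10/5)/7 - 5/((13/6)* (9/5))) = -4624/1911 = -2.42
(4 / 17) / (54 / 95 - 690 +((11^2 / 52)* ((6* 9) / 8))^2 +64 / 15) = -49320960 / 91908127531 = -0.00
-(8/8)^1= -1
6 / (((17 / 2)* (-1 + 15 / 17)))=-6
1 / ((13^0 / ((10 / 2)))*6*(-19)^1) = -5 / 114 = -0.04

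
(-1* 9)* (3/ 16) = -27/ 16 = -1.69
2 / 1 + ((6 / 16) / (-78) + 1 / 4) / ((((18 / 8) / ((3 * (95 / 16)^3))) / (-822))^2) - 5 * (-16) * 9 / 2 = 703643944190566499 / 54525952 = 12904753028.26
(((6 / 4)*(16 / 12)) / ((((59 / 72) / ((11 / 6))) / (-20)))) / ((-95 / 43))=45408 / 1121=40.51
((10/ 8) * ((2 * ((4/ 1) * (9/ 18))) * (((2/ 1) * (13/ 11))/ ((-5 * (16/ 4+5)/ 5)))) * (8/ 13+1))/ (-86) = 35/ 1419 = 0.02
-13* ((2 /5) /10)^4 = -13 /390625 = -0.00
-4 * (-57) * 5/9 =380/3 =126.67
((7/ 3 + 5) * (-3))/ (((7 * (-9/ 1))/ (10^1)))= 220/ 63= 3.49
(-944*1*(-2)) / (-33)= -1888 / 33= -57.21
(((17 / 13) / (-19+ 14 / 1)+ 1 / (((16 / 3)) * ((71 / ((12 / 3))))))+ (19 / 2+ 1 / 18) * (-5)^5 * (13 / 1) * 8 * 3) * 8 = -1031914027798 / 13845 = -74533335.34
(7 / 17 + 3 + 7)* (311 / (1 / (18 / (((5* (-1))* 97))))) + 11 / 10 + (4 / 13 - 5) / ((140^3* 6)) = -42026317670189 / 352938768000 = -119.08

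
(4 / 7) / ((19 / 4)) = 16 / 133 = 0.12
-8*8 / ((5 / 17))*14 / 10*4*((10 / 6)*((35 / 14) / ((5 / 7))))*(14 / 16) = -6219.73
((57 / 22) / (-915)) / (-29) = 19 / 194590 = 0.00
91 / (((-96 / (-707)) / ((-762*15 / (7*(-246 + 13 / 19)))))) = 332668245 / 74576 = 4460.79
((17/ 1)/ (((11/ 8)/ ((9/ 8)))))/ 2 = 153/ 22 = 6.95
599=599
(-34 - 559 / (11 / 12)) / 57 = -7082 / 627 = -11.30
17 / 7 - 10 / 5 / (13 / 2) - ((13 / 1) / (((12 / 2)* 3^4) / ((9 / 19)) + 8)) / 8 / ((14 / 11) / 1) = 290103 / 136864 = 2.12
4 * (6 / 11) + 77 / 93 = 3079 / 1023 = 3.01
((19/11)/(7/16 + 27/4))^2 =92416/1600225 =0.06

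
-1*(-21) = 21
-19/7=-2.71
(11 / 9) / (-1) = -11 / 9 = -1.22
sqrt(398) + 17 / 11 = 21.50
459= 459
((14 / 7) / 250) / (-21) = -1 / 2625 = -0.00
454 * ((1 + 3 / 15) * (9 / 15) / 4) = 2043 / 25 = 81.72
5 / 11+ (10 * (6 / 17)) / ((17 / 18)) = 13325 / 3179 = 4.19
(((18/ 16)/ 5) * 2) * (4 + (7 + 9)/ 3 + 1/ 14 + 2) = 1437/ 280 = 5.13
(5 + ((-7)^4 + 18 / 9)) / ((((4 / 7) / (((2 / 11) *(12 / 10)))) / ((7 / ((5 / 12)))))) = 4247712 / 275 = 15446.23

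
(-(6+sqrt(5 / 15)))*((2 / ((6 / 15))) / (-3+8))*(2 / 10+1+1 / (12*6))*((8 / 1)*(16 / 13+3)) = -9614 / 39 -4807*sqrt(3) / 351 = -270.23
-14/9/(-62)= 7/279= 0.03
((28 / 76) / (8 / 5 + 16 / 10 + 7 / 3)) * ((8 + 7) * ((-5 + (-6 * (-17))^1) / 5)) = 30555 / 1577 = 19.38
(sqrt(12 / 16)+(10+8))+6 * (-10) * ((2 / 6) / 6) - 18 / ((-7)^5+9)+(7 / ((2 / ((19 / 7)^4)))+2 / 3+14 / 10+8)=sqrt(3) / 2+18556179689 / 86425710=215.57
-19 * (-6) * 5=570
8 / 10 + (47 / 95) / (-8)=561 / 760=0.74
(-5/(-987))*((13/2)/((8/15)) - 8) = 335/15792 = 0.02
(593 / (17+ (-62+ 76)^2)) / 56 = 593 / 11928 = 0.05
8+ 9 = 17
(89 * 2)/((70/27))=2403/35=68.66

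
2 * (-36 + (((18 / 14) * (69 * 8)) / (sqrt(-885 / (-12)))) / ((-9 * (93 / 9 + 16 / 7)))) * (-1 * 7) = 46368 * sqrt(295) / 78175 + 504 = 514.19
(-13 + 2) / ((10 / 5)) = -11 / 2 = -5.50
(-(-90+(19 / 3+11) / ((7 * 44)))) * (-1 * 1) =-20777 / 231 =-89.94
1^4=1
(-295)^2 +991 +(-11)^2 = 88137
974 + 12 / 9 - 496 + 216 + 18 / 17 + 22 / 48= 284315 / 408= 696.85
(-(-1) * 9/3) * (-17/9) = -17/3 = -5.67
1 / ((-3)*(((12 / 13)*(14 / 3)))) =-13 / 168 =-0.08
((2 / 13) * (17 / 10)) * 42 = 714 / 65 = 10.98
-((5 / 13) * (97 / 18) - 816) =190459 / 234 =813.93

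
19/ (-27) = -0.70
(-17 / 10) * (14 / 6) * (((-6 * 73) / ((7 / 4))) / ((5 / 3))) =14892 / 25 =595.68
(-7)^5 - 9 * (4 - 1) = -16834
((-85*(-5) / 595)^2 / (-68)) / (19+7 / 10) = -0.00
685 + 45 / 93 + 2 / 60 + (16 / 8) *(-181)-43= 260881 / 930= 280.52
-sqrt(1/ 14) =-sqrt(14)/ 14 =-0.27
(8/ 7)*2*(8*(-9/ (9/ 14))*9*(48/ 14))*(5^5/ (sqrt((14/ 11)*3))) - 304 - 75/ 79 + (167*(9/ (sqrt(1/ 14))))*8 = -28800000*sqrt(462)/ 49 - 24091/ 79 + 12024*sqrt(14) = -12588632.31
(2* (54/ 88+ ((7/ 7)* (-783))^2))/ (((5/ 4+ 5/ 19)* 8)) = 512542917/ 5060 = 101293.07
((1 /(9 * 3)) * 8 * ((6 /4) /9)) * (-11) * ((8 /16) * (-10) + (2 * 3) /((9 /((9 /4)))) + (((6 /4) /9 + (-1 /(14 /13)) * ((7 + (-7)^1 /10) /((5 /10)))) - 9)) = 15862 /1215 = 13.06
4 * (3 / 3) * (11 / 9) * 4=176 / 9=19.56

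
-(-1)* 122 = 122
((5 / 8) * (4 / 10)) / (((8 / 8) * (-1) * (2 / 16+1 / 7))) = -14 / 15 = -0.93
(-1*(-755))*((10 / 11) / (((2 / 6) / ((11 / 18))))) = 3775 / 3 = 1258.33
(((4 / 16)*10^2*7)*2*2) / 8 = 175 / 2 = 87.50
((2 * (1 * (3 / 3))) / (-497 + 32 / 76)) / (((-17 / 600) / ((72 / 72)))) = 1520 / 10693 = 0.14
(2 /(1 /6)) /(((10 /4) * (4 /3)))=18 /5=3.60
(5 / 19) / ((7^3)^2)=5 / 2235331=0.00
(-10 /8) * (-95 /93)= 475 /372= 1.28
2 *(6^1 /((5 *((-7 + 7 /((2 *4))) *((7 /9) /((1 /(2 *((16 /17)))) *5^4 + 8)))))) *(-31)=9107397 /1715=5310.44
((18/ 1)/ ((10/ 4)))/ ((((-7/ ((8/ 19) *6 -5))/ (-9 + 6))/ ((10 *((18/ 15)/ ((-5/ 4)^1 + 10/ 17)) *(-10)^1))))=-920448/ 665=-1384.13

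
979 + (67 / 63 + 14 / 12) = 123635 / 126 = 981.23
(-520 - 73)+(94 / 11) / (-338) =-1102434 / 1859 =-593.03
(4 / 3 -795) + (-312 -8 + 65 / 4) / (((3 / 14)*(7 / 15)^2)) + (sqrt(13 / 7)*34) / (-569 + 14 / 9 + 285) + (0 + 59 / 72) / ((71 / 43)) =-261298309 / 35784 -153*sqrt(91) / 8897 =-7302.26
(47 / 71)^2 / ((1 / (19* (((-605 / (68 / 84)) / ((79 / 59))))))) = -31461251745 / 6770063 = -4647.11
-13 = -13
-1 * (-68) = 68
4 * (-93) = -372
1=1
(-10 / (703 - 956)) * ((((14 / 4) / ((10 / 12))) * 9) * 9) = 3402 / 253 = 13.45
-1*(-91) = 91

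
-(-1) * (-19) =-19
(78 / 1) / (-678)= -13 / 113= -0.12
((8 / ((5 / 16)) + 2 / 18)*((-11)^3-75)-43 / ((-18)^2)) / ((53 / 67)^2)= -262888979303 / 4550580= -57770.43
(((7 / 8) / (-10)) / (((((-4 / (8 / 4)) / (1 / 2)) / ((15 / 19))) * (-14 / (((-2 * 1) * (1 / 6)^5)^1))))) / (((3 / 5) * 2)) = 5 / 18911232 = 0.00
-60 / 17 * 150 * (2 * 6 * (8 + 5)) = -1404000 / 17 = -82588.24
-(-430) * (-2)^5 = -13760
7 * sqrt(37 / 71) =7 * sqrt(2627) / 71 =5.05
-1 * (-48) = 48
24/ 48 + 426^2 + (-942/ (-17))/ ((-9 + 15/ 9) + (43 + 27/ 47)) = 15764996377/ 86870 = 181478.03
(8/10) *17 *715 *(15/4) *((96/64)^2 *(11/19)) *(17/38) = 61370595/2888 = 21250.21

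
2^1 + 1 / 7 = 15 / 7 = 2.14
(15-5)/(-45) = -2/9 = -0.22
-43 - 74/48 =-1069/24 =-44.54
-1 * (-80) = 80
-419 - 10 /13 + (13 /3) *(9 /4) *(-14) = -14463 /26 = -556.27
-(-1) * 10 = 10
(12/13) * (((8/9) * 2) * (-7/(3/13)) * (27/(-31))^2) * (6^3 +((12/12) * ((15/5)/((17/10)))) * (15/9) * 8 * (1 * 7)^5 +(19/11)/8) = -2684993840424/179707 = -14940953.00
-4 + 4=0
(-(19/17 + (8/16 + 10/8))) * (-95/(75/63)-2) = 234.57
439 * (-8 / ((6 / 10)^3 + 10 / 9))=-3951000 / 1493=-2646.35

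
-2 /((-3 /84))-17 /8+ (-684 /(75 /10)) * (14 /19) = -533 /40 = -13.32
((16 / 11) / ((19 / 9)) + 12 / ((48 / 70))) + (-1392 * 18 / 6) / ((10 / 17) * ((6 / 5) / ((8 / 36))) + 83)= -18536261 / 612370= -30.27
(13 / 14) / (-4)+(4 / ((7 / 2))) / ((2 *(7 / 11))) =261 / 392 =0.67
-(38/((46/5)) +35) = -39.13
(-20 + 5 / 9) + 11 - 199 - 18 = -2029 / 9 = -225.44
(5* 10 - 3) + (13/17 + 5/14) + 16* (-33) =-114211/238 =-479.88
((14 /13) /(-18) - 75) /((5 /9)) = -135.11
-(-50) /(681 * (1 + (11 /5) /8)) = 2000 /34731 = 0.06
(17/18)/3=17/54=0.31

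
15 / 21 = 5 / 7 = 0.71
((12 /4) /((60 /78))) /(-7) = -39 /70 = -0.56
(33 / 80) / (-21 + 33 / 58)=-319 / 15800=-0.02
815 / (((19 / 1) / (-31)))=-25265 / 19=-1329.74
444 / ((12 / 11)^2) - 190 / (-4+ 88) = 10383 / 28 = 370.82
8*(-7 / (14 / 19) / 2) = -38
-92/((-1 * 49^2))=92/2401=0.04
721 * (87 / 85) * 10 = 125454 / 17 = 7379.65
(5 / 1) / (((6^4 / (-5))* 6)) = -25 / 7776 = -0.00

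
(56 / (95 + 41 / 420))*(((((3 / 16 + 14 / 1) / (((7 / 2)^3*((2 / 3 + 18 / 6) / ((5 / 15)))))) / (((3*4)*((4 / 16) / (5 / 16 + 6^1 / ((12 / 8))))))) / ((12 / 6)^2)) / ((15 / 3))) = 15663 / 12301828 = 0.00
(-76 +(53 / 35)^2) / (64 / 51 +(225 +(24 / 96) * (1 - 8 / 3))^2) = -221032368 / 151256258825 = -0.00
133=133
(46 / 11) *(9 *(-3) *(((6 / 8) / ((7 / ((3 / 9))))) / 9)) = -69 / 154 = -0.45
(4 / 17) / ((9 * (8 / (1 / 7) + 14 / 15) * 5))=0.00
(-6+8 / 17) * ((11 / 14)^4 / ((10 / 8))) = -688127 / 408170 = -1.69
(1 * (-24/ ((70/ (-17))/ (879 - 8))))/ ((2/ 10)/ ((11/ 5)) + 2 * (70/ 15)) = 5863572/ 10885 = 538.68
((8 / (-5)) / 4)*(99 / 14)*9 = -891 / 35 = -25.46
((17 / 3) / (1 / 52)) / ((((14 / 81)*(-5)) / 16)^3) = -80178149376 / 42875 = -1870044.30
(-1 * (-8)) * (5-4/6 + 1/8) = 107/3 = 35.67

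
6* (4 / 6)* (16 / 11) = 64 / 11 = 5.82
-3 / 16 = -0.19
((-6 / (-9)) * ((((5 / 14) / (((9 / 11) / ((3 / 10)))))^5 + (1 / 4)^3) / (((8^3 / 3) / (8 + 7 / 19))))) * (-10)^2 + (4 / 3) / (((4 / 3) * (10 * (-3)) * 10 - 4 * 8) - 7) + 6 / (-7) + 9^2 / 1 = 59675906176934137 / 744171906465792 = 80.19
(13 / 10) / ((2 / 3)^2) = 117 / 40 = 2.92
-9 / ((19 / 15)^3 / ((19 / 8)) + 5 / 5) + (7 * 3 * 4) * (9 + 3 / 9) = 4879817 / 6263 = 779.15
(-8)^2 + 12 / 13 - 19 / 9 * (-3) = 71.26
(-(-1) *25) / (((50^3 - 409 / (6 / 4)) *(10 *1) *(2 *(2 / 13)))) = 195 / 2993456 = 0.00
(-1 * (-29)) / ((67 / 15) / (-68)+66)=29580 / 67253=0.44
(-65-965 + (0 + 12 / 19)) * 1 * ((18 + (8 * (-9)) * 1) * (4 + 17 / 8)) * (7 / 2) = 90563319 / 76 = 1191622.62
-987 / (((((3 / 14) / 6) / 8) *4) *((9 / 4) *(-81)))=303.28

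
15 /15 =1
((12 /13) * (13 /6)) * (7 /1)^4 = 4802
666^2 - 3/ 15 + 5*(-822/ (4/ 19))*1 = 4240333/ 10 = 424033.30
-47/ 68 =-0.69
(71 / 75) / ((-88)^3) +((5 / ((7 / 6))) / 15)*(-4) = -408883697 / 357772800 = -1.14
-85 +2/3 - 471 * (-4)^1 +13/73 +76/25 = 9870794/5475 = 1802.88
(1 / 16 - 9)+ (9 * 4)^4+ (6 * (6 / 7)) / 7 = 1679607.80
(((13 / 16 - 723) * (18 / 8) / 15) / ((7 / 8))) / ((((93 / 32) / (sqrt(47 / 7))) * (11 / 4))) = -36976 * sqrt(329) / 16709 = -40.14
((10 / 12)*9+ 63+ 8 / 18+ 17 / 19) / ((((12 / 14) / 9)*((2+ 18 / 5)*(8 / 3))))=122845 / 2432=50.51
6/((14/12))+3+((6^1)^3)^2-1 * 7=326600/7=46657.14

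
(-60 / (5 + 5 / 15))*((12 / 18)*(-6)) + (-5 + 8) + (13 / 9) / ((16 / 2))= 3469 / 72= 48.18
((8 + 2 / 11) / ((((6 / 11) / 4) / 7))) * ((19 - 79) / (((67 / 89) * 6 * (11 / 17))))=-6354600 / 737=-8622.25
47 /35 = 1.34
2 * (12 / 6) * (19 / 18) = 38 / 9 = 4.22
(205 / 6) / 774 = 205 / 4644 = 0.04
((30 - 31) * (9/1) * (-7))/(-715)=-63/715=-0.09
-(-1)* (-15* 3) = -45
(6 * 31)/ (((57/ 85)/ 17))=89590/ 19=4715.26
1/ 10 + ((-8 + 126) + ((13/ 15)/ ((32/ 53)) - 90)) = 14177/ 480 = 29.54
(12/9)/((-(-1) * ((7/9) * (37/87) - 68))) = -1044/52985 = -0.02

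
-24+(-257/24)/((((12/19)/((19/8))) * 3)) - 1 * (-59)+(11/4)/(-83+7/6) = 73115165/3393792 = 21.54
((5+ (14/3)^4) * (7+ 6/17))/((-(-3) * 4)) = 4852625/16524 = 293.67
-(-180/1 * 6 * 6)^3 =272097792000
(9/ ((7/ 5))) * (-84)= -540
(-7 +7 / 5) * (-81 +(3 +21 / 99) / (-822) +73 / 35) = 149851444 / 339075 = 441.94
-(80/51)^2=-2.46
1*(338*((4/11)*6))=8112/11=737.45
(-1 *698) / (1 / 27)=-18846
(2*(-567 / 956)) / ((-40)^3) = 567 / 30592000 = 0.00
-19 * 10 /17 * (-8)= 1520 /17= 89.41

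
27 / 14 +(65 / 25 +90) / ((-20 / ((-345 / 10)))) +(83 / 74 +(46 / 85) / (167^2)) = 3997850725409 / 24559053400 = 162.79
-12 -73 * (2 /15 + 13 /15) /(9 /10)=-93.11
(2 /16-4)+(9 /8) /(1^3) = -11 /4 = -2.75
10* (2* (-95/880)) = -95/44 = -2.16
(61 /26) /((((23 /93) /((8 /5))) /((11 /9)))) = 83204 /4485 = 18.55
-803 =-803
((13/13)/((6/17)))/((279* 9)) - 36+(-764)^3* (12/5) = -1070265021.60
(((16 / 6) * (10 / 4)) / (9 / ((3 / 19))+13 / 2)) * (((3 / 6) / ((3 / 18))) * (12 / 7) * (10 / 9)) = 1600 / 2667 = 0.60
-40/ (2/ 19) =-380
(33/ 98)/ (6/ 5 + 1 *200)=165/ 98588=0.00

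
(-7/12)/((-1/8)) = 14/3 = 4.67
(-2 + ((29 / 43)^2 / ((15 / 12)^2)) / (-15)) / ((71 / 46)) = -64409476 / 49229625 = -1.31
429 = 429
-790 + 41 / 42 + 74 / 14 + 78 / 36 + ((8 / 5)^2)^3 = -83649367 / 109375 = -764.79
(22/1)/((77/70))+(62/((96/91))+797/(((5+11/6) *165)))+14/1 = 10118027/108240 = 93.48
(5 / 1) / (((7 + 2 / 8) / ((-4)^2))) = 320 / 29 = 11.03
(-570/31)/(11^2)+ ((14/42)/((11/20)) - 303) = -302.55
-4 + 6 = 2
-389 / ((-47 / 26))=10114 / 47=215.19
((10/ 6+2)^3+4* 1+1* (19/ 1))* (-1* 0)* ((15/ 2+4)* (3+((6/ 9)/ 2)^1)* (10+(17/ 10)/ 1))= 0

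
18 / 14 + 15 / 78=269 / 182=1.48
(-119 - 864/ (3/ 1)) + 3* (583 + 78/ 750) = 167789/ 125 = 1342.31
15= 15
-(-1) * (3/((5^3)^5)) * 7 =21/30517578125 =0.00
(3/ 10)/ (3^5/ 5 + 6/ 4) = 1/ 167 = 0.01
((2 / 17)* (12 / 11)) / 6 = 4 / 187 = 0.02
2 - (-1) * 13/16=45/16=2.81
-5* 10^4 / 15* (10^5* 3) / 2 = -500000000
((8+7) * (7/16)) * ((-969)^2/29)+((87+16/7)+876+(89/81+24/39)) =730020839539/3420144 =213447.40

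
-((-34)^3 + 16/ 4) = 39300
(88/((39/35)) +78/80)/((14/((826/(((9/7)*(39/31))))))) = 1596802963/547560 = 2916.22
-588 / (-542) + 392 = 106526 / 271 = 393.08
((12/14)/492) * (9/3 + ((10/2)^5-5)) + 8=7715/574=13.44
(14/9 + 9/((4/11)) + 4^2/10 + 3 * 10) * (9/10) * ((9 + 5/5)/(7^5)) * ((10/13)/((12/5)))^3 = 4653125/4557597408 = 0.00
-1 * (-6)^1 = 6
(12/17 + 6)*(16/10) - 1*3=657/85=7.73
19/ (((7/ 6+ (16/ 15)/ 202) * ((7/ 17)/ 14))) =1957380/ 3551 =551.22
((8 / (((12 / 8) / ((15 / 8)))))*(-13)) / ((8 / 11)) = -715 / 4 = -178.75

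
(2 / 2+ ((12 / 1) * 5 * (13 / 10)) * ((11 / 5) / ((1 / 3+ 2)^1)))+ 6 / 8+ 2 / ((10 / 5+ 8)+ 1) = 116231 / 1540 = 75.47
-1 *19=-19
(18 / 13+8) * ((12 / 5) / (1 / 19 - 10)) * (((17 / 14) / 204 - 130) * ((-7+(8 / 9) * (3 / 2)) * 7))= -430293817 / 36855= -11675.32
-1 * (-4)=4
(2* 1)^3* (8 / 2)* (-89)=-2848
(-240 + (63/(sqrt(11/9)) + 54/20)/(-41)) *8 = -393708/205 -1512 *sqrt(11)/451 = -1931.65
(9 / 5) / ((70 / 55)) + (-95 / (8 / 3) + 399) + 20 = 107741 / 280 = 384.79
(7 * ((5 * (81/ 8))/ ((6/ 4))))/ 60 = 63/ 16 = 3.94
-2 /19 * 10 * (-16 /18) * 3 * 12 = 640 /19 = 33.68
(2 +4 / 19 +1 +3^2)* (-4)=-928 / 19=-48.84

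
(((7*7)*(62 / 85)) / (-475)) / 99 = -3038 / 3997125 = -0.00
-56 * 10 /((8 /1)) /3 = -70 /3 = -23.33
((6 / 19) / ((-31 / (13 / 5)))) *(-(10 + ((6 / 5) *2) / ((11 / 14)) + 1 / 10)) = 0.35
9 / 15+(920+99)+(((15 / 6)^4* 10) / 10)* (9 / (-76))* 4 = 1521667 / 1520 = 1001.10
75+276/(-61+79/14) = 54261/775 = 70.01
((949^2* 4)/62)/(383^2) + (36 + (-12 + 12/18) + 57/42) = 5045913871/190989078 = 26.42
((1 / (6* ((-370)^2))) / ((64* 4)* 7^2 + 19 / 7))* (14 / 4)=49 / 144282195600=0.00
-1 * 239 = -239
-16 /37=-0.43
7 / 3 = 2.33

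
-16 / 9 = -1.78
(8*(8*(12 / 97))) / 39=256 / 1261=0.20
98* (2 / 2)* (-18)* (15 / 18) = -1470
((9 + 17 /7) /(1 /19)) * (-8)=-12160 /7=-1737.14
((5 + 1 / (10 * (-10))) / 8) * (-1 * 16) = -499 / 50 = -9.98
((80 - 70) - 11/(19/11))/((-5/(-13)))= 897/95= 9.44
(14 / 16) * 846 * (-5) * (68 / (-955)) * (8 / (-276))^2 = 22372 / 101039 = 0.22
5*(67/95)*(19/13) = 67/13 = 5.15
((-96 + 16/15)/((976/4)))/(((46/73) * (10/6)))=-12994/35075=-0.37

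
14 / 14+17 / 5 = 22 / 5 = 4.40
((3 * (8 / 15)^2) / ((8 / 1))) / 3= 8 / 225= 0.04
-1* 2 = -2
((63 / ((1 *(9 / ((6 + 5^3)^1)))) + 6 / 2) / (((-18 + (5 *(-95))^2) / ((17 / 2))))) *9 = 180 / 577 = 0.31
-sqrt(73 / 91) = -sqrt(6643) / 91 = -0.90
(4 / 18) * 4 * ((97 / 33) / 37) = 776 / 10989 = 0.07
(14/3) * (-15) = -70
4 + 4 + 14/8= 39/4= 9.75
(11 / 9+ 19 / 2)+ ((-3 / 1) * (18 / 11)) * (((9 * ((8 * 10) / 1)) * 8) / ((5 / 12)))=-13434805 / 198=-67852.55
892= 892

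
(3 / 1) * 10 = 30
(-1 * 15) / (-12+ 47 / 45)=675 / 493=1.37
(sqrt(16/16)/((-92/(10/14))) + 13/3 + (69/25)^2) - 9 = 3553877/1207500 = 2.94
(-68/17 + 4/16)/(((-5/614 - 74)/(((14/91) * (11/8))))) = 1535/143208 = 0.01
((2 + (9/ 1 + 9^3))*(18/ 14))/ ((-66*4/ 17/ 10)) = -47175/ 77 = -612.66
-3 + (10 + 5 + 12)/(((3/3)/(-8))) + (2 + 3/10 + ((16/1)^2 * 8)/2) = 8073/10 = 807.30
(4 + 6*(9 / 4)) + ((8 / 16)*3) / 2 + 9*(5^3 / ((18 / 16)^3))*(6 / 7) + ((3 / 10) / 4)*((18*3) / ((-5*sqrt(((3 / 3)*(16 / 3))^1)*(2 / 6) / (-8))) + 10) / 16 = 243*sqrt(3) / 800 + 8413319 / 12096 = 696.07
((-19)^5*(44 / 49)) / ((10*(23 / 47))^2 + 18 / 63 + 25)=-240666918404 / 5329051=-45161.31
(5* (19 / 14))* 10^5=4750000 / 7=678571.43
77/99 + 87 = 790/9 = 87.78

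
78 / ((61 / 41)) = 3198 / 61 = 52.43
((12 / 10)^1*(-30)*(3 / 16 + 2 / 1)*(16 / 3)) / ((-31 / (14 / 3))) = 1960 / 31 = 63.23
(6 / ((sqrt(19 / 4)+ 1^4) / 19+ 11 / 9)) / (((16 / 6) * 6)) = 0.27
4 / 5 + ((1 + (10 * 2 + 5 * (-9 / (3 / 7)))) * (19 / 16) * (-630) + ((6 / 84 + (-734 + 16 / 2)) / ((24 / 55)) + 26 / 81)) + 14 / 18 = 61180.81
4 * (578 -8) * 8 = 18240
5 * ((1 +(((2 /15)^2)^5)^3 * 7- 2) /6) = -191751059232884086668491356009197857 /230101271079460904002189636230468750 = -0.83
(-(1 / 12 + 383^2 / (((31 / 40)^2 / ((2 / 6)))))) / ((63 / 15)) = -4694052805 / 242172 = -19383.14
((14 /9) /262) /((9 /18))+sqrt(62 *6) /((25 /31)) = 14 /1179+62 *sqrt(93) /25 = 23.93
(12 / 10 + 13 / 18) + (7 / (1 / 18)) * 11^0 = 11513 / 90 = 127.92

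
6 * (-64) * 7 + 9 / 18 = -5375 / 2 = -2687.50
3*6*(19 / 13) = 342 / 13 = 26.31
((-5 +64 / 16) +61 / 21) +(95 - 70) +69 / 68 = 39869 / 1428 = 27.92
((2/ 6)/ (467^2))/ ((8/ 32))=4/ 654267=0.00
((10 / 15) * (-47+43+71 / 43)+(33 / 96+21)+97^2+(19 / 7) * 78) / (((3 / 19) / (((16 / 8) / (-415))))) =-5292861559 / 17987760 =-294.25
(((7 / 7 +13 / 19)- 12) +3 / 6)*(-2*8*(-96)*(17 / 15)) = -1623296 / 95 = -17087.33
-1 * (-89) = 89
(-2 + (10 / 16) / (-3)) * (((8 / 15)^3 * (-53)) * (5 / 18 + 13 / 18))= 179776 / 10125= 17.76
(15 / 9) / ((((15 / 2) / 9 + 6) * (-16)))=-5 / 328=-0.02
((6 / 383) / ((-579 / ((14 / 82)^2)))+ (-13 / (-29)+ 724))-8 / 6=7817184900803 / 10810431993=723.11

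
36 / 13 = 2.77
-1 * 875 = -875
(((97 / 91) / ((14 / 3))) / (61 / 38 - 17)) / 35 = -1843 / 4347525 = -0.00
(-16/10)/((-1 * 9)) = 8/45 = 0.18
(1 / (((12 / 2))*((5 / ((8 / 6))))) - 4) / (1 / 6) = -356 / 15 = -23.73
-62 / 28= -2.21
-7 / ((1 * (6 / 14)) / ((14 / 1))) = -686 / 3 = -228.67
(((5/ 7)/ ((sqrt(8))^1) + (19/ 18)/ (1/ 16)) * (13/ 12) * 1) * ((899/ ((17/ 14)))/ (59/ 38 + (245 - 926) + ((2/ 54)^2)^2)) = -664341718248/ 33323096771 - 196680113955 * sqrt(2)/ 933046709588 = -20.23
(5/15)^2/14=1/126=0.01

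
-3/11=-0.27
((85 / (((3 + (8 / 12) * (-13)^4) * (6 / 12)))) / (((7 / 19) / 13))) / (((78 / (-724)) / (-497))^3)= 30924189093.45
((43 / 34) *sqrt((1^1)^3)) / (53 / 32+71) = 688 / 39525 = 0.02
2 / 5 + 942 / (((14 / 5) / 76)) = 894914 / 35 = 25568.97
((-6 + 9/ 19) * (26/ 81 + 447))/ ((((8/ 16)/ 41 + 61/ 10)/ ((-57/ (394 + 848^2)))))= 37138825/ 1159111278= 0.03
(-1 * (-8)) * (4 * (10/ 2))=160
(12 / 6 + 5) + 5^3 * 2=257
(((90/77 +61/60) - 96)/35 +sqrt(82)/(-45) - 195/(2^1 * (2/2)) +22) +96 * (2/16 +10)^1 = 144530627/161700 - sqrt(82)/45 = 893.62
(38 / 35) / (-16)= -19 / 280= -0.07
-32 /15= -2.13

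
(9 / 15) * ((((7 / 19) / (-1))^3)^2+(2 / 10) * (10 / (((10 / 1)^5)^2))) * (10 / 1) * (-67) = -118237254456222081 / 117614702500000000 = -1.01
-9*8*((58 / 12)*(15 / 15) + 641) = -46500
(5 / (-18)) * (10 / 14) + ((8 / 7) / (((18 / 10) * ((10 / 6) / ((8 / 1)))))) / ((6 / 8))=487 / 126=3.87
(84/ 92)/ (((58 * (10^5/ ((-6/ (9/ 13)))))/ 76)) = -1729/ 16675000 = -0.00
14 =14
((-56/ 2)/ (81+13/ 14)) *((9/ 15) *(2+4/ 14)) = -2688/ 5735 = -0.47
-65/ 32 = -2.03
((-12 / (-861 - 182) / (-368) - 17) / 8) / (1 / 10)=-8156275 / 383824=-21.25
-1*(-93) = 93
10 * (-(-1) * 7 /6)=11.67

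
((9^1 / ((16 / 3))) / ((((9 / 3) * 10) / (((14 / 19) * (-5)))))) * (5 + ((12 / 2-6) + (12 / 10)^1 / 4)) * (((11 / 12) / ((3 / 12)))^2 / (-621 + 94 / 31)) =1391621 / 58237280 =0.02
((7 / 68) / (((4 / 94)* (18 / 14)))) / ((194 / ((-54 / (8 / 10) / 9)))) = -11515 / 158304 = -0.07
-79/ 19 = -4.16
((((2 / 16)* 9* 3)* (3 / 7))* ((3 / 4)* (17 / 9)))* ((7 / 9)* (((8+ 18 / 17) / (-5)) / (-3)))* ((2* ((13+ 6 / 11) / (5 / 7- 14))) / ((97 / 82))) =-299341 / 180420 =-1.66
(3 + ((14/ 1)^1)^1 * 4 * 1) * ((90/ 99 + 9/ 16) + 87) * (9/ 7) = 8268201/ 1232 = 6711.20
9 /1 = 9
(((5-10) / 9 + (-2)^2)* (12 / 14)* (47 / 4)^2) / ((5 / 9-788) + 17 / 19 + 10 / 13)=-50742939 / 97820240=-0.52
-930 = -930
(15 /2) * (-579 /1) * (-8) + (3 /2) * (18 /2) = 34753.50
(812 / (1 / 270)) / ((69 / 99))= 7234920 / 23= 314561.74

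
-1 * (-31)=31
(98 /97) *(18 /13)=1764 /1261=1.40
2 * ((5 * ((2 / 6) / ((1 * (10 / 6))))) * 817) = 1634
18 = 18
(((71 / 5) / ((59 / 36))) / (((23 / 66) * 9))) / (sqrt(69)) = 6248 * sqrt(69) / 156055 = 0.33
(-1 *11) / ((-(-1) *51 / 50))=-550 / 51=-10.78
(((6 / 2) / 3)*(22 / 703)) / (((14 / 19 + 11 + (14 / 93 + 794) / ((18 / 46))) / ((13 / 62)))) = 3861 / 1201083751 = 0.00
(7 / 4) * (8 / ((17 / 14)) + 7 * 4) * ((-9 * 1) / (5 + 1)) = -3087 / 34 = -90.79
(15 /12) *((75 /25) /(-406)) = -15 /1624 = -0.01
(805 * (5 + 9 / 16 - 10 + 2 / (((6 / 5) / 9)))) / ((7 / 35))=680225 / 16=42514.06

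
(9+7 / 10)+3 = 127 / 10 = 12.70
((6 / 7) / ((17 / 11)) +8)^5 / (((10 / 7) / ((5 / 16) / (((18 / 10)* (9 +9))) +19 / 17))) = 1697107300487023477 / 46942985566890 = 36152.52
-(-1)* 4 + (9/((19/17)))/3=127/19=6.68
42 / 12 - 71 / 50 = 52 / 25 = 2.08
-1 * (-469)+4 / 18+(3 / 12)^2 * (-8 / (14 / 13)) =118127 / 252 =468.76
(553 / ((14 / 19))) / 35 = 1501 / 70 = 21.44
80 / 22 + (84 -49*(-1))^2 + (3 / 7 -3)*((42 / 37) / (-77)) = 50406429 / 2849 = 17692.67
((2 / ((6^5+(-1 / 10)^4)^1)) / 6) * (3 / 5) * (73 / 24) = 18250 / 233280003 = 0.00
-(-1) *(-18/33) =-6/11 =-0.55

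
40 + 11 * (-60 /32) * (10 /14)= 1415 /56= 25.27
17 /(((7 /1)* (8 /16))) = 34 /7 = 4.86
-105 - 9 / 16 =-1689 / 16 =-105.56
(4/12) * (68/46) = 34/69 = 0.49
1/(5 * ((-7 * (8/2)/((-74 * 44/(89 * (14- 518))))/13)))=-5291/784980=-0.01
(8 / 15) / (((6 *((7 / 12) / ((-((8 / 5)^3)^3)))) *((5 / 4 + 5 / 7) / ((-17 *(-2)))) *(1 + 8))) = -292057776128 / 14501953125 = -20.14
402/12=67/2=33.50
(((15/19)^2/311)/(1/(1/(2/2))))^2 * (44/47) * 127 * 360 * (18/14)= 916571700000/4146971778089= 0.22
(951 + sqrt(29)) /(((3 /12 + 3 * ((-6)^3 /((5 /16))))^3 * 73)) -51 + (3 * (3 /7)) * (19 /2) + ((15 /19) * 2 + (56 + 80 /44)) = 20.61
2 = 2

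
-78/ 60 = -13/ 10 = -1.30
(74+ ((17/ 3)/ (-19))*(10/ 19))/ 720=19993/ 194940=0.10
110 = 110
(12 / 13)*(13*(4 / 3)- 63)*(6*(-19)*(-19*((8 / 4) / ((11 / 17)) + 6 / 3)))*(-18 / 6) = 199410624 / 143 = 1394479.89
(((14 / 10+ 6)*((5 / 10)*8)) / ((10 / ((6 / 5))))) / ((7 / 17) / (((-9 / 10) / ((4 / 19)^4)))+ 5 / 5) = 8852966172 / 2490149125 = 3.56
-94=-94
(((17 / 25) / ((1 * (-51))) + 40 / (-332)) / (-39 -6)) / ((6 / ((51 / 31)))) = 14161 / 17367750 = 0.00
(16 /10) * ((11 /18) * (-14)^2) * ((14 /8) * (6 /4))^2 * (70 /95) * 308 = 28471058 /95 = 299695.35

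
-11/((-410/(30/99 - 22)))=-358/615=-0.58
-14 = -14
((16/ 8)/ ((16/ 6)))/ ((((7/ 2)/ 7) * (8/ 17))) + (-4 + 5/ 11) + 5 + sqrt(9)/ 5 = 4613/ 880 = 5.24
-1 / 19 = -0.05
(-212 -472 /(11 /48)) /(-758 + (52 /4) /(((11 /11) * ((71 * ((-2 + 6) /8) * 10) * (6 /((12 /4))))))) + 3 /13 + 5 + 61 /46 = 33821085917 /3540062526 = 9.55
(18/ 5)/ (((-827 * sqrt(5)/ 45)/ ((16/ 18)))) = -144 * sqrt(5)/ 4135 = -0.08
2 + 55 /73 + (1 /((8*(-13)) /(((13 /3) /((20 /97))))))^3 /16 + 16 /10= 562271576471 /129171456000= 4.35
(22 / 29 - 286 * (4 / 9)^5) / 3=-7193978 / 5137263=-1.40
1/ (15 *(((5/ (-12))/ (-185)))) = 148/ 5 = 29.60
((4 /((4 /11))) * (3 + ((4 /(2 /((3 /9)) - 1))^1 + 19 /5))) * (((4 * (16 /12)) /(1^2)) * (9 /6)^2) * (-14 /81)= -23408 /135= -173.39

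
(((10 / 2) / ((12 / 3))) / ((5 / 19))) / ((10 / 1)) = 19 / 40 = 0.48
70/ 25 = 14/ 5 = 2.80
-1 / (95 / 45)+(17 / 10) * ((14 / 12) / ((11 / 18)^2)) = 55602 / 11495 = 4.84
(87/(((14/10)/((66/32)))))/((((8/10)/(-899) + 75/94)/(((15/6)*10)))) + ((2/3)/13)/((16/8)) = 2956910206069/735459816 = 4020.49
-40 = -40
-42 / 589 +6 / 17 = 2820 / 10013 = 0.28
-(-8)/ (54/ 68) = 272/ 27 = 10.07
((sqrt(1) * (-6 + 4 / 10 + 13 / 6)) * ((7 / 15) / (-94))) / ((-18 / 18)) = -721 / 42300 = -0.02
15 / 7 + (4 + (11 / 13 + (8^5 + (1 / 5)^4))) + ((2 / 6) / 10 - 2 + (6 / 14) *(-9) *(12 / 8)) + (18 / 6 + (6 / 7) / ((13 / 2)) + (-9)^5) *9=-85081401227 / 170625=-498645.57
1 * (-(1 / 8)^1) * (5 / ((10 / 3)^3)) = -27 / 1600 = -0.02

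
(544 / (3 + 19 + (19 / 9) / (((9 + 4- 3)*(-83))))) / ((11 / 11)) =4063680 / 164321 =24.73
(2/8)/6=1/24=0.04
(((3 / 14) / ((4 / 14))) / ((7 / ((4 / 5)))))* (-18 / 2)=-27 / 35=-0.77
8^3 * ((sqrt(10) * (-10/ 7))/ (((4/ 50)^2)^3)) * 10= -195312500000 * sqrt(10)/ 7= -88233193643.09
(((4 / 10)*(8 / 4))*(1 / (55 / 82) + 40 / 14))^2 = 44836416 / 3705625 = 12.10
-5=-5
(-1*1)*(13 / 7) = -1.86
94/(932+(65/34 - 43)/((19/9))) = 60724/589499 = 0.10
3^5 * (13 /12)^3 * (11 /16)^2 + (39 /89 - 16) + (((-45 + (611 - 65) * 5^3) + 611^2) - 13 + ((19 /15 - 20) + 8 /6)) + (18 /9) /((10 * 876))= 705145542491291 /1596702720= 441626.07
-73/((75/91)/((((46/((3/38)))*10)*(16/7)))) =-53083264/45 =-1179628.09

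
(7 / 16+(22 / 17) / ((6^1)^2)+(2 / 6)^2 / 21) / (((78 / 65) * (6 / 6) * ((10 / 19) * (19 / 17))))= 24611 / 36288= 0.68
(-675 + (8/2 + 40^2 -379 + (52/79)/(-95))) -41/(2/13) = 4255231/15010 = 283.49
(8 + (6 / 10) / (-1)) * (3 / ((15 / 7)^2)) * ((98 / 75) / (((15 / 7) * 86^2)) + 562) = 4238904308359 / 1560093750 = 2717.08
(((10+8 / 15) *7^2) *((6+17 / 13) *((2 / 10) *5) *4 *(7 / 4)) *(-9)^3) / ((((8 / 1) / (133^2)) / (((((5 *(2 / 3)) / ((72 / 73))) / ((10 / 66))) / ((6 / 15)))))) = -2373198566672.92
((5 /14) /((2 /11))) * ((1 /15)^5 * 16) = 44 /1063125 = 0.00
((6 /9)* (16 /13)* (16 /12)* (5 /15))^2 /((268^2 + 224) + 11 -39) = 4096 /2218234005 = 0.00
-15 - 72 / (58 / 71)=-2991 / 29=-103.14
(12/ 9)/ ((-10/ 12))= -8/ 5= -1.60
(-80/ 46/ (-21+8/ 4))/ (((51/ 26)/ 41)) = 42640/ 22287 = 1.91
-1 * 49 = -49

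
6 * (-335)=-2010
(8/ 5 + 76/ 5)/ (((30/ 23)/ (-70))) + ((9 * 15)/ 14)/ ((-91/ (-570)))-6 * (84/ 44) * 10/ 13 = -29780131/ 35035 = -850.01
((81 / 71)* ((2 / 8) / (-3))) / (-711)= 3 / 22436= 0.00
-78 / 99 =-26 / 33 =-0.79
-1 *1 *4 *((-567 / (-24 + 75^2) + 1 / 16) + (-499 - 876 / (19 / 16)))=701924367 / 141892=4946.89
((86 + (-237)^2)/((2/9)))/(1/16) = 4050360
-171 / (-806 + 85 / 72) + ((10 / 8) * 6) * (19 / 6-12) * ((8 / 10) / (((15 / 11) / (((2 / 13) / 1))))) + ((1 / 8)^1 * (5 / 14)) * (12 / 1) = -1655135161 / 316390620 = -5.23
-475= -475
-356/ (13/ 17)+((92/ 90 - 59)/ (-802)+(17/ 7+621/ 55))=-451.75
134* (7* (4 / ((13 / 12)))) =45024 / 13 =3463.38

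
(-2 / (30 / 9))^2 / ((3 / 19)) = 57 / 25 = 2.28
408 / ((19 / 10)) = 4080 / 19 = 214.74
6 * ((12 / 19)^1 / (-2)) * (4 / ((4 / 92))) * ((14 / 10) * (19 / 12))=-1932 / 5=-386.40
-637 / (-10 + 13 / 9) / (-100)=-819 / 1100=-0.74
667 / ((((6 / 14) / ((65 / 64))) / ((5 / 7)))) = 216775 / 192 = 1129.04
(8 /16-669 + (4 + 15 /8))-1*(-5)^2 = -5501 /8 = -687.62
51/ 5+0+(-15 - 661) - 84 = -3749/ 5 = -749.80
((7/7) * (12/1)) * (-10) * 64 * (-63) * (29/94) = 7015680/47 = 149269.79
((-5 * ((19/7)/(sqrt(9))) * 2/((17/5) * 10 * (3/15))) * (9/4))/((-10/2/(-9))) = -2565/476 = -5.39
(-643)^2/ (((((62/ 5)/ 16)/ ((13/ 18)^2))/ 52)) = 14469891.72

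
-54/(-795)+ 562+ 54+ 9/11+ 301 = 2675638/2915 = 917.89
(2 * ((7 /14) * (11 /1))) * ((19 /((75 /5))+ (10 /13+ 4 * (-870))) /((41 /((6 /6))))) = -7460233 /7995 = -933.11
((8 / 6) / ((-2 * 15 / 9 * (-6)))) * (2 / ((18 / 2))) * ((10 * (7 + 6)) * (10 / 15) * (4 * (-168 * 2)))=-46592 / 27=-1725.63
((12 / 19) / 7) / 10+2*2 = 4.01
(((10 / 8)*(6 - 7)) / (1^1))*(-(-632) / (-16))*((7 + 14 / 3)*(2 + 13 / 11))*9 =1451625 / 88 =16495.74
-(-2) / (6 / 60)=20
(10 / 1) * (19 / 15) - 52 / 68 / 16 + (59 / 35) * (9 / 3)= 504827 / 28560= 17.68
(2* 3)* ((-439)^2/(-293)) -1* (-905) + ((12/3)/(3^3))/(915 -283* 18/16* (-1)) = -237413301473/78057837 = -3041.50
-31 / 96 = -0.32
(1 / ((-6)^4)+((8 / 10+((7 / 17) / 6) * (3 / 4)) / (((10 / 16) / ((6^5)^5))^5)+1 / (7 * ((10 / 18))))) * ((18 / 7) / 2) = 399620584972162162746253182083678325297173330726524476255401908632516084851543615774917740965055408678599423 / 1874250000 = 213216265157882973320663300000000000000000000000000000000000000000000000000000000000000000000000000.00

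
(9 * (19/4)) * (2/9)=9.50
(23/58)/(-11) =-0.04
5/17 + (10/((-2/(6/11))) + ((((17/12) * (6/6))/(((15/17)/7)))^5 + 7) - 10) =6335893393557466141/35334921600000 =179309.68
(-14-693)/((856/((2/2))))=-707/856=-0.83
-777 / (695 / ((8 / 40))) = -777 / 3475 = -0.22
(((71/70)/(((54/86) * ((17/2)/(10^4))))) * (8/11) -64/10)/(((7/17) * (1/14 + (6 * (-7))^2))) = 486218048/256725315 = 1.89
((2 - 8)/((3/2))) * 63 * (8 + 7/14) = -2142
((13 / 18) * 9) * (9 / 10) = 117 / 20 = 5.85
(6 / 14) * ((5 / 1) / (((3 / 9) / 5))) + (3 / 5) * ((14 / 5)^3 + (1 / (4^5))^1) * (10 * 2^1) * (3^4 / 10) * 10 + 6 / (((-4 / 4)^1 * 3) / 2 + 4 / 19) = 33501547767 / 1568000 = 21365.78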